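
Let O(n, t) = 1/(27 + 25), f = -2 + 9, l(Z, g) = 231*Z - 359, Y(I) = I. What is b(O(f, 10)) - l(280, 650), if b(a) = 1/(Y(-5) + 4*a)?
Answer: -4116557/64 ≈ -64321.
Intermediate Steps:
l(Z, g) = -359 + 231*Z
f = 7
O(n, t) = 1/52
b(a) = 1/(-5 + 4*a)
b(O(f, 10)) - l(280, 650) = 1/(-5 + 4*(1/52)) - (-359 + 231*280) = 1/(-5 + 1/13) - (-359 + 64680) = 1/(-64/13) - 1*64321 = -13/64 - 64321 = -4116557/64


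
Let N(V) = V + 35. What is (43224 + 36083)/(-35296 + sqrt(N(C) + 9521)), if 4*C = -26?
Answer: -5598439744/2491596133 - 79307*sqrt(38198)/2491596133 ≈ -2.2532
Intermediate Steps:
C = -13/2 (C = (1/4)*(-26) = -13/2 ≈ -6.5000)
N(V) = 35 + V
(43224 + 36083)/(-35296 + sqrt(N(C) + 9521)) = (43224 + 36083)/(-35296 + sqrt((35 - 13/2) + 9521)) = 79307/(-35296 + sqrt(57/2 + 9521)) = 79307/(-35296 + sqrt(19099/2)) = 79307/(-35296 + sqrt(38198)/2)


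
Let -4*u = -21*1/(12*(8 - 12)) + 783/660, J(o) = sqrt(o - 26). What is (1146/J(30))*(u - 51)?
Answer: -103683777/3520 ≈ -29456.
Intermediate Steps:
J(o) = sqrt(-26 + o)
u = -1429/3520 (u = -(-21*1/(12*(8 - 12)) + 783/660)/4 = -(-21/(12*(-4)) + 783*(1/660))/4 = -(-21/(-48) + 261/220)/4 = -(-21*(-1/48) + 261/220)/4 = -(7/16 + 261/220)/4 = -1/4*1429/880 = -1429/3520 ≈ -0.40597)
(1146/J(30))*(u - 51) = (1146/(sqrt(-26 + 30)))*(-1429/3520 - 51) = (1146/(sqrt(4)))*(-180949/3520) = (1146/2)*(-180949/3520) = (1146*(1/2))*(-180949/3520) = 573*(-180949/3520) = -103683777/3520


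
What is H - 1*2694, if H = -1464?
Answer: -4158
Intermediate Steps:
H - 1*2694 = -1464 - 1*2694 = -1464 - 2694 = -4158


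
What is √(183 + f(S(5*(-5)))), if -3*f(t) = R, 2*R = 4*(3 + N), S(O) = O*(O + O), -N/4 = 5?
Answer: √1749/3 ≈ 13.940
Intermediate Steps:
N = -20 (N = -4*5 = -20)
S(O) = 2*O² (S(O) = O*(2*O) = 2*O²)
R = -34 (R = (4*(3 - 20))/2 = (4*(-17))/2 = (½)*(-68) = -34)
f(t) = 34/3 (f(t) = -⅓*(-34) = 34/3)
√(183 + f(S(5*(-5)))) = √(183 + 34/3) = √(583/3) = √1749/3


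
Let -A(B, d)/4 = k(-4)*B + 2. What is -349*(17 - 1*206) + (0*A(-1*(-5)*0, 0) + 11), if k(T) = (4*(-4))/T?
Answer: 65972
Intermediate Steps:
k(T) = -16/T
A(B, d) = -8 - 16*B (A(B, d) = -4*((-16/(-4))*B + 2) = -4*((-16*(-1/4))*B + 2) = -4*(4*B + 2) = -4*(2 + 4*B) = -8 - 16*B)
-349*(17 - 1*206) + (0*A(-1*(-5)*0, 0) + 11) = -349*(17 - 1*206) + (0*(-8 - 16*(-1*(-5))*0) + 11) = -349*(17 - 206) + (0*(-8 - 80*0) + 11) = -349*(-189) + (0*(-8 - 16*0) + 11) = 65961 + (0*(-8 + 0) + 11) = 65961 + (0*(-8) + 11) = 65961 + (0 + 11) = 65961 + 11 = 65972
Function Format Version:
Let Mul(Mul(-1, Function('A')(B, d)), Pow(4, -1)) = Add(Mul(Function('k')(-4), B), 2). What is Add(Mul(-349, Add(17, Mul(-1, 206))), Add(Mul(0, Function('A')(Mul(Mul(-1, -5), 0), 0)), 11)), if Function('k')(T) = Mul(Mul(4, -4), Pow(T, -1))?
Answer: 65972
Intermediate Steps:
Function('k')(T) = Mul(-16, Pow(T, -1))
Function('A')(B, d) = Add(-8, Mul(-16, B)) (Function('A')(B, d) = Mul(-4, Add(Mul(Mul(-16, Pow(-4, -1)), B), 2)) = Mul(-4, Add(Mul(Mul(-16, Rational(-1, 4)), B), 2)) = Mul(-4, Add(Mul(4, B), 2)) = Mul(-4, Add(2, Mul(4, B))) = Add(-8, Mul(-16, B)))
Add(Mul(-349, Add(17, Mul(-1, 206))), Add(Mul(0, Function('A')(Mul(Mul(-1, -5), 0), 0)), 11)) = Add(Mul(-349, Add(17, Mul(-1, 206))), Add(Mul(0, Add(-8, Mul(-16, Mul(Mul(-1, -5), 0)))), 11)) = Add(Mul(-349, Add(17, -206)), Add(Mul(0, Add(-8, Mul(-16, Mul(5, 0)))), 11)) = Add(Mul(-349, -189), Add(Mul(0, Add(-8, Mul(-16, 0))), 11)) = Add(65961, Add(Mul(0, Add(-8, 0)), 11)) = Add(65961, Add(Mul(0, -8), 11)) = Add(65961, Add(0, 11)) = Add(65961, 11) = 65972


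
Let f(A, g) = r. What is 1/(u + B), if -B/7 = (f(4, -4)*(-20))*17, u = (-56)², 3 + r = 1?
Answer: -1/1624 ≈ -0.00061576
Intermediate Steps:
r = -2 (r = -3 + 1 = -2)
u = 3136
f(A, g) = -2
B = -4760 (B = -7*(-2*(-20))*17 = -280*17 = -7*680 = -4760)
1/(u + B) = 1/(3136 - 4760) = 1/(-1624) = -1/1624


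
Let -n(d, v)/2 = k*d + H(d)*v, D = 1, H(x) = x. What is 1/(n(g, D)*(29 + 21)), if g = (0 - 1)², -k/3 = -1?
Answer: -1/400 ≈ -0.0025000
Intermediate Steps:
k = 3 (k = -3*(-1) = 3)
g = 1 (g = (-1)² = 1)
n(d, v) = -6*d - 2*d*v (n(d, v) = -2*(3*d + d*v) = -6*d - 2*d*v)
1/(n(g, D)*(29 + 21)) = 1/((2*1*(-3 - 1*1))*(29 + 21)) = 1/((2*1*(-3 - 1))*50) = 1/((2*1*(-4))*50) = 1/(-8*50) = 1/(-400) = -1/400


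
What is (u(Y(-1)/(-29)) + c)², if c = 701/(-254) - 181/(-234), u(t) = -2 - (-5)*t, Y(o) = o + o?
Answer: 2462285073889/185684289921 ≈ 13.261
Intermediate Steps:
Y(o) = 2*o
u(t) = -2 + 5*t
c = -29515/14859 (c = 701*(-1/254) - 181*(-1/234) = -701/254 + 181/234 = -29515/14859 ≈ -1.9863)
(u(Y(-1)/(-29)) + c)² = ((-2 + 5*((2*(-1))/(-29))) - 29515/14859)² = ((-2 + 5*(-2*(-1/29))) - 29515/14859)² = ((-2 + 5*(2/29)) - 29515/14859)² = ((-2 + 10/29) - 29515/14859)² = (-48/29 - 29515/14859)² = (-1569167/430911)² = 2462285073889/185684289921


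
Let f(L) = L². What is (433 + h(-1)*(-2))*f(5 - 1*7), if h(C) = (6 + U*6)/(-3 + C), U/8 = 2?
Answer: 1936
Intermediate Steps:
U = 16 (U = 8*2 = 16)
h(C) = 102/(-3 + C) (h(C) = (6 + 16*6)/(-3 + C) = (6 + 96)/(-3 + C) = 102/(-3 + C))
(433 + h(-1)*(-2))*f(5 - 1*7) = (433 + (102/(-3 - 1))*(-2))*(5 - 1*7)² = (433 + (102/(-4))*(-2))*(5 - 7)² = (433 + (102*(-¼))*(-2))*(-2)² = (433 - 51/2*(-2))*4 = (433 + 51)*4 = 484*4 = 1936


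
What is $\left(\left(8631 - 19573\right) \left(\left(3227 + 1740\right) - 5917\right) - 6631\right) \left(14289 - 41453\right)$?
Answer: $-282186939116$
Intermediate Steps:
$\left(\left(8631 - 19573\right) \left(\left(3227 + 1740\right) - 5917\right) - 6631\right) \left(14289 - 41453\right) = \left(- 10942 \left(4967 - 5917\right) - 6631\right) \left(-27164\right) = \left(\left(-10942\right) \left(-950\right) - 6631\right) \left(-27164\right) = \left(10394900 - 6631\right) \left(-27164\right) = 10388269 \left(-27164\right) = -282186939116$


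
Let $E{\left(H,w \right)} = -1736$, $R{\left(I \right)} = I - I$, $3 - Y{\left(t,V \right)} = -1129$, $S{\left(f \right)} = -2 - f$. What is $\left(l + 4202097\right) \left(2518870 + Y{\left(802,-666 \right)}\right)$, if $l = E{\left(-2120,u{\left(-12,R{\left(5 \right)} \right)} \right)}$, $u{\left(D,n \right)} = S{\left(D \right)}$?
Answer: $10584918120722$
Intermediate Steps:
$Y{\left(t,V \right)} = 1132$ ($Y{\left(t,V \right)} = 3 - -1129 = 3 + 1129 = 1132$)
$R{\left(I \right)} = 0$
$u{\left(D,n \right)} = -2 - D$
$l = -1736$
$\left(l + 4202097\right) \left(2518870 + Y{\left(802,-666 \right)}\right) = \left(-1736 + 4202097\right) \left(2518870 + 1132\right) = 4200361 \cdot 2520002 = 10584918120722$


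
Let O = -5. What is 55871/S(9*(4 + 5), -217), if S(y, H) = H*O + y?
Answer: 55871/1166 ≈ 47.917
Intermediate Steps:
S(y, H) = y - 5*H (S(y, H) = H*(-5) + y = -5*H + y = y - 5*H)
55871/S(9*(4 + 5), -217) = 55871/(9*(4 + 5) - 5*(-217)) = 55871/(9*9 + 1085) = 55871/(81 + 1085) = 55871/1166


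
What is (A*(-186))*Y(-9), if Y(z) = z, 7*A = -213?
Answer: -356562/7 ≈ -50937.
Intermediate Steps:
A = -213/7 (A = (⅐)*(-213) = -213/7 ≈ -30.429)
(A*(-186))*Y(-9) = -213/7*(-186)*(-9) = (39618/7)*(-9) = -356562/7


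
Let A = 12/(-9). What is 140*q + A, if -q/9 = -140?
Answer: 529196/3 ≈ 1.7640e+5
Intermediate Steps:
q = 1260 (q = -9*(-140) = 1260)
A = -4/3 (A = 12*(-1/9) = -4/3 ≈ -1.3333)
140*q + A = 140*1260 - 4/3 = 176400 - 4/3 = 529196/3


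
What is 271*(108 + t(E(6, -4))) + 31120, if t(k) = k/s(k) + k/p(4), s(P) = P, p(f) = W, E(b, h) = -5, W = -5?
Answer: 60930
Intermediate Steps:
p(f) = -5
t(k) = 1 - k/5 (t(k) = k/k + k/(-5) = 1 + k*(-1/5) = 1 - k/5)
271*(108 + t(E(6, -4))) + 31120 = 271*(108 + (1 - 1/5*(-5))) + 31120 = 271*(108 + (1 + 1)) + 31120 = 271*(108 + 2) + 31120 = 271*110 + 31120 = 29810 + 31120 = 60930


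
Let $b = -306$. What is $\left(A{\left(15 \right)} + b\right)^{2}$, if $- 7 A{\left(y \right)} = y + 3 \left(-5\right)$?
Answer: $93636$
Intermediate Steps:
$A{\left(y \right)} = \frac{15}{7} - \frac{y}{7}$ ($A{\left(y \right)} = - \frac{y + 3 \left(-5\right)}{7} = - \frac{y - 15}{7} = - \frac{-15 + y}{7} = \frac{15}{7} - \frac{y}{7}$)
$\left(A{\left(15 \right)} + b\right)^{2} = \left(\left(\frac{15}{7} - \frac{15}{7}\right) - 306\right)^{2} = \left(0 - 306\right)^{2} = \left(-306\right)^{2} = 93636$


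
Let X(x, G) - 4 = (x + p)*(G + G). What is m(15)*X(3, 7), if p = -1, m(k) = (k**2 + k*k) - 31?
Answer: 13408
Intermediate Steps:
m(k) = -31 + 2*k**2 (m(k) = (k**2 + k**2) - 31 = 2*k**2 - 31 = -31 + 2*k**2)
X(x, G) = 4 + 2*G*(-1 + x) (X(x, G) = 4 + (x - 1)*(G + G) = 4 + (-1 + x)*(2*G) = 4 + 2*G*(-1 + x))
m(15)*X(3, 7) = (-31 + 2*15**2)*(4 - 2*7 + 2*7*3) = (-31 + 2*225)*(4 - 14 + 42) = (-31 + 450)*32 = 419*32 = 13408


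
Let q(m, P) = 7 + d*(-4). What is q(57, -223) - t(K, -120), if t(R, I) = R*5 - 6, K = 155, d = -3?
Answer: -750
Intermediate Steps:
q(m, P) = 19 (q(m, P) = 7 - 3*(-4) = 7 + 12 = 19)
t(R, I) = -6 + 5*R (t(R, I) = 5*R - 6 = -6 + 5*R)
q(57, -223) - t(K, -120) = 19 - (-6 + 5*155) = 19 - (-6 + 775) = 19 - 1*769 = 19 - 769 = -750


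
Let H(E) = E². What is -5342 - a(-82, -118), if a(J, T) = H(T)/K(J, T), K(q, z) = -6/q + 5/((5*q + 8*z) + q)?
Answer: -841707650/4103 ≈ -2.0514e+5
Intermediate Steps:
K(q, z) = -6/q + 5/(6*q + 8*z)
a(J, T) = 2*J*T²*(3*J + 4*T)/(-48*T - 31*J) (a(J, T) = T²/(((-48*T - 31*J)/(2*J*(3*J + 4*T)))) = T²*(2*J*(3*J + 4*T)/(-48*T - 31*J)) = 2*J*T²*(3*J + 4*T)/(-48*T - 31*J))
-5342 - a(-82, -118) = -5342 - (-2)*(-82)*(-118)²*(3*(-82) + 4*(-118))/(31*(-82) + 48*(-118)) = -5342 - (-2)*(-82)*13924*(-246 - 472)/(-2542 - 5664) = -5342 - (-2)*(-82)*13924*(-718)/(-8206) = -5342 - (-2)*(-82)*13924*(-1)*(-718)/8206 = -5342 - 1*819789424/4103 = -5342 - 819789424/4103 = -841707650/4103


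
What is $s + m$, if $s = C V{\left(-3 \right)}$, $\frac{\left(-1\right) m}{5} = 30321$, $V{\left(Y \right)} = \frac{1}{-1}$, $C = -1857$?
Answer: $-149748$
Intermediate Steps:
$V{\left(Y \right)} = -1$
$m = -151605$ ($m = \left(-5\right) 30321 = -151605$)
$s = 1857$ ($s = \left(-1857\right) \left(-1\right) = 1857$)
$s + m = 1857 - 151605 = -149748$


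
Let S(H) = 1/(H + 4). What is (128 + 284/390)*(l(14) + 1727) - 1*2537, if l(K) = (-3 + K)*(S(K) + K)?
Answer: 420637384/1755 ≈ 2.3968e+5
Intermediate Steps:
S(H) = 1/(4 + H)
l(K) = (-3 + K)*(K + 1/(4 + K)) (l(K) = (-3 + K)*(1/(4 + K) + K) = (-3 + K)*(K + 1/(4 + K)))
(128 + 284/390)*(l(14) + 1727) - 1*2537 = (128 + 284/390)*((-3 + 14 + 14*(-3 + 14)*(4 + 14))/(4 + 14) + 1727) - 1*2537 = (128 + 284*(1/390))*((-3 + 14 + 14*11*18)/18 + 1727) - 2537 = (128 + 142/195)*((-3 + 14 + 2772)/18 + 1727) - 2537 = 25102*((1/18)*2783 + 1727)/195 - 2537 = 25102*(2783/18 + 1727)/195 - 2537 = (25102/195)*(33869/18) - 2537 = 425089819/1755 - 2537 = 420637384/1755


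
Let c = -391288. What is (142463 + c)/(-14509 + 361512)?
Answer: -248825/347003 ≈ -0.71707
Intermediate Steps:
(142463 + c)/(-14509 + 361512) = (142463 - 391288)/(-14509 + 361512) = -248825/347003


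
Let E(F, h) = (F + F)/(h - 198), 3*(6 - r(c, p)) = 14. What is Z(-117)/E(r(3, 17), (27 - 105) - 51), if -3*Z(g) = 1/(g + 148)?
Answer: 327/248 ≈ 1.3185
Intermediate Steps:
r(c, p) = 4/3 (r(c, p) = 6 - ⅓*14 = 6 - 14/3 = 4/3)
E(F, h) = 2*F/(-198 + h) (E(F, h) = (2*F)/(-198 + h) = 2*F/(-198 + h))
Z(g) = -1/(3*(148 + g)) (Z(g) = -1/(3*(g + 148)) = -1/(3*(148 + g)))
Z(-117)/E(r(3, 17), (27 - 105) - 51) = (-1/(444 + 3*(-117)))/((2*(4/3)/(-198 + ((27 - 105) - 51)))) = (-1/(444 - 351))/((2*(4/3)/(-198 + (-78 - 51)))) = (-1/93)/((2*(4/3)/(-198 - 129))) = (-1*1/93)/((2*(4/3)/(-327))) = -1/(93*(2*(4/3)*(-1/327))) = -1/(93*(-8/981)) = -1/93*(-981/8) = 327/248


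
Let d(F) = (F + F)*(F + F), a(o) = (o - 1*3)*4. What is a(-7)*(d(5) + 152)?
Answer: -10080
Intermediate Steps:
a(o) = -12 + 4*o (a(o) = (o - 3)*4 = (-3 + o)*4 = -12 + 4*o)
d(F) = 4*F² (d(F) = (2*F)*(2*F) = 4*F²)
a(-7)*(d(5) + 152) = (-12 + 4*(-7))*(4*5² + 152) = (-12 - 28)*(4*25 + 152) = -40*(100 + 152) = -40*252 = -10080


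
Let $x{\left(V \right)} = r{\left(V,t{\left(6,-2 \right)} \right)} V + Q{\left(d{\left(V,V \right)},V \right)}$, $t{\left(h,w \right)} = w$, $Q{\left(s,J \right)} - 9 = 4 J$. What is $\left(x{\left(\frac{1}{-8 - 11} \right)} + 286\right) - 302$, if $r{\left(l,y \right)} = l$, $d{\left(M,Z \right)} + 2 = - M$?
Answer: $- \frac{2602}{361} \approx -7.2078$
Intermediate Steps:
$d{\left(M,Z \right)} = -2 - M$
$Q{\left(s,J \right)} = 9 + 4 J$
$x{\left(V \right)} = 9 + V^{2} + 4 V$ ($x{\left(V \right)} = V V + \left(9 + 4 V\right) = V^{2} + \left(9 + 4 V\right) = 9 + V^{2} + 4 V$)
$\left(x{\left(\frac{1}{-8 - 11} \right)} + 286\right) - 302 = \left(\left(9 + \left(\frac{1}{-8 - 11}\right)^{2} + \frac{4}{-8 - 11}\right) + 286\right) - 302 = \left(\left(9 + \left(\frac{1}{-19}\right)^{2} + \frac{4}{-19}\right) + 286\right) - 302 = \left(\left(9 + \left(- \frac{1}{19}\right)^{2} + 4 \left(- \frac{1}{19}\right)\right) + 286\right) - 302 = \left(\left(9 + \frac{1}{361} - \frac{4}{19}\right) + 286\right) - 302 = \left(\frac{3174}{361} + 286\right) - 302 = \frac{106420}{361} - 302 = - \frac{2602}{361}$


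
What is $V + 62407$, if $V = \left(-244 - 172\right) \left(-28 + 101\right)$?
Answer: $32039$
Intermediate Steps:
$V = -30368$ ($V = \left(-416\right) 73 = -30368$)
$V + 62407 = -30368 + 62407 = 32039$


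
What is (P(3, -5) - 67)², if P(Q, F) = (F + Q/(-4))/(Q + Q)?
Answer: 2660161/576 ≈ 4618.3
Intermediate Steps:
P(Q, F) = (F - Q/4)/(2*Q) (P(Q, F) = (F + Q*(-¼))/((2*Q)) = (F - Q/4)*(1/(2*Q)) = (F - Q/4)/(2*Q))
(P(3, -5) - 67)² = ((⅛)*(-1*3 + 4*(-5))/3 - 67)² = ((⅛)*(⅓)*(-3 - 20) - 67)² = ((⅛)*(⅓)*(-23) - 67)² = (-23/24 - 67)² = (-1631/24)² = 2660161/576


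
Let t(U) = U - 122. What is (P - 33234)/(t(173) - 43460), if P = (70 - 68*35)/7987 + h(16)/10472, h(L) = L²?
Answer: 85434884/111590941 ≈ 0.76561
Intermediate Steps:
t(U) = -122 + U
P = -56494/213367 (P = (70 - 68*35)/7987 + 16²/10472 = (70 - 2380)*(1/7987) + 256*(1/10472) = -2310*1/7987 + 32/1309 = -330/1141 + 32/1309 = -56494/213367 ≈ -0.26477)
(P - 33234)/(t(173) - 43460) = (-56494/213367 - 33234)/((-122 + 173) - 43460) = -7091095372/(213367*(51 - 43460)) = -7091095372/213367/(-43409) = -7091095372/213367*(-1/43409) = 85434884/111590941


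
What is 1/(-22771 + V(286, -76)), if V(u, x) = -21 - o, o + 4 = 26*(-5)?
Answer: -1/22658 ≈ -4.4135e-5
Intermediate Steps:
o = -134 (o = -4 + 26*(-5) = -4 - 130 = -134)
V(u, x) = 113 (V(u, x) = -21 - 1*(-134) = -21 + 134 = 113)
1/(-22771 + V(286, -76)) = 1/(-22771 + 113) = 1/(-22658) = -1/22658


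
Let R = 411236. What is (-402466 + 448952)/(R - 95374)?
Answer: 23243/157931 ≈ 0.14717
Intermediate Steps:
(-402466 + 448952)/(R - 95374) = (-402466 + 448952)/(411236 - 95374) = 46486/315862 = 46486*(1/315862) = 23243/157931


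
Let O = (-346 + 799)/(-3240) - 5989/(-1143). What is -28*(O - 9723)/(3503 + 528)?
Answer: 9330350239/138222990 ≈ 67.502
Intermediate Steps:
O = 699503/137160 (O = 453*(-1/3240) - 5989*(-1/1143) = -151/1080 + 5989/1143 = 699503/137160 ≈ 5.0999)
-28*(O - 9723)/(3503 + 528) = -28*(699503/137160 - 9723)/(3503 + 528) = -(-9330350239)/(34290*4031) = -28*(-1332907177/552891960) = 9330350239/138222990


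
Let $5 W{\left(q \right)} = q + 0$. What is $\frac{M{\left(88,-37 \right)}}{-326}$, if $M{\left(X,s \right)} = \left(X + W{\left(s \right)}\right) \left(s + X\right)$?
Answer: $- \frac{20553}{1630} \approx -12.609$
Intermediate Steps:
$W{\left(q \right)} = \frac{q}{5}$ ($W{\left(q \right)} = \frac{q + 0}{5} = \frac{q}{5}$)
$M{\left(X,s \right)} = \left(X + s\right) \left(X + \frac{s}{5}\right)$ ($M{\left(X,s \right)} = \left(X + \frac{s}{5}\right) \left(s + X\right) = \left(X + \frac{s}{5}\right) \left(X + s\right) = \left(X + s\right) \left(X + \frac{s}{5}\right)$)
$\frac{M{\left(88,-37 \right)}}{-326} = \frac{88^{2} + \frac{\left(-37\right)^{2}}{5} + \frac{6}{5} \cdot 88 \left(-37\right)}{-326} = \left(7744 + \frac{1}{5} \cdot 1369 - \frac{19536}{5}\right) \left(- \frac{1}{326}\right) = \left(7744 + \frac{1369}{5} - \frac{19536}{5}\right) \left(- \frac{1}{326}\right) = \frac{20553}{5} \left(- \frac{1}{326}\right) = - \frac{20553}{1630}$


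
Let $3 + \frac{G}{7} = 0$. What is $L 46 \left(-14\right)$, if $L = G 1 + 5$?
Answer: $10304$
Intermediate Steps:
$G = -21$ ($G = -21 + 7 \cdot 0 = -21 + 0 = -21$)
$L = -16$ ($L = \left(-21\right) 1 + 5 = -21 + 5 = -16$)
$L 46 \left(-14\right) = \left(-16\right) 46 \left(-14\right) = \left(-736\right) \left(-14\right) = 10304$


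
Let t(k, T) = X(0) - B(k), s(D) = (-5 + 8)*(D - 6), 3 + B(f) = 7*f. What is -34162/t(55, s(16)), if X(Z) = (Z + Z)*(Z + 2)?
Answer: 17081/191 ≈ 89.429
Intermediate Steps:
B(f) = -3 + 7*f
X(Z) = 2*Z*(2 + Z) (X(Z) = (2*Z)*(2 + Z) = 2*Z*(2 + Z))
s(D) = -18 + 3*D (s(D) = 3*(-6 + D) = -18 + 3*D)
t(k, T) = 3 - 7*k (t(k, T) = 2*0*(2 + 0) - (-3 + 7*k) = 2*0*2 + (3 - 7*k) = 0 + (3 - 7*k) = 3 - 7*k)
-34162/t(55, s(16)) = -34162/(3 - 7*55) = -34162/(3 - 385) = -34162/(-382) = -34162*(-1/382) = 17081/191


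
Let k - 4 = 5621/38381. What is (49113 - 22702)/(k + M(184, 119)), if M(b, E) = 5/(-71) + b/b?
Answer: 10281617423/1976063 ≈ 5203.1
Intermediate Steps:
M(b, E) = 66/71 (M(b, E) = 5*(-1/71) + 1 = -5/71 + 1 = 66/71)
k = 22735/5483 (k = 4 + 5621/38381 = 4 + 5621*(1/38381) = 4 + 803/5483 = 22735/5483 ≈ 4.1465)
(49113 - 22702)/(k + M(184, 119)) = (49113 - 22702)/(22735/5483 + 66/71) = 26411/(1976063/389293) = 26411*(389293/1976063) = 10281617423/1976063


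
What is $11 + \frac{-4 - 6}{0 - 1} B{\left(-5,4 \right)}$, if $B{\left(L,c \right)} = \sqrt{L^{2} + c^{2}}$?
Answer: $11 + 10 \sqrt{41} \approx 75.031$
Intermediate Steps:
$11 + \frac{-4 - 6}{0 - 1} B{\left(-5,4 \right)} = 11 + \frac{-4 - 6}{0 - 1} \sqrt{\left(-5\right)^{2} + 4^{2}} = 11 + - \frac{10}{-1} \sqrt{25 + 16} = 11 + \left(-10\right) \left(-1\right) \sqrt{41} = 11 + 10 \sqrt{41}$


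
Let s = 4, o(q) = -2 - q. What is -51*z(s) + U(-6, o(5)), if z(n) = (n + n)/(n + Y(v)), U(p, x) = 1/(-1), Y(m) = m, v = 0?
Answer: -103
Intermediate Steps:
U(p, x) = -1
z(n) = 2 (z(n) = (n + n)/(n + 0) = (2*n)/n = 2)
-51*z(s) + U(-6, o(5)) = -51*2 - 1 = -102 - 1 = -103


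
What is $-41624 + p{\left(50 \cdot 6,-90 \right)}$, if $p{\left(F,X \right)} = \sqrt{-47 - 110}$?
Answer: $-41624 + i \sqrt{157} \approx -41624.0 + 12.53 i$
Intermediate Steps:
$p{\left(F,X \right)} = i \sqrt{157}$ ($p{\left(F,X \right)} = \sqrt{-157} = i \sqrt{157}$)
$-41624 + p{\left(50 \cdot 6,-90 \right)} = -41624 + i \sqrt{157}$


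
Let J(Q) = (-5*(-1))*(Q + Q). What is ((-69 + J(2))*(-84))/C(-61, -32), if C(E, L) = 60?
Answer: 343/5 ≈ 68.600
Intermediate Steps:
J(Q) = 10*Q (J(Q) = 5*(2*Q) = 10*Q)
((-69 + J(2))*(-84))/C(-61, -32) = ((-69 + 10*2)*(-84))/60 = ((-69 + 20)*(-84))*(1/60) = -49*(-84)*(1/60) = 4116*(1/60) = 343/5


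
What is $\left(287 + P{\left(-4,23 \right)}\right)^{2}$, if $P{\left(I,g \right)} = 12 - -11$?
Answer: $96100$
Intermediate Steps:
$P{\left(I,g \right)} = 23$ ($P{\left(I,g \right)} = 12 + 11 = 23$)
$\left(287 + P{\left(-4,23 \right)}\right)^{2} = \left(287 + 23\right)^{2} = 310^{2} = 96100$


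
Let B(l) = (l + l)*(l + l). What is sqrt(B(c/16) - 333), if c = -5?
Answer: I*sqrt(21287)/8 ≈ 18.238*I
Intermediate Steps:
B(l) = 4*l**2 (B(l) = (2*l)*(2*l) = 4*l**2)
sqrt(B(c/16) - 333) = sqrt(4*(-5/16)**2 - 333) = sqrt(4*(25/256) - 333) = sqrt(25/64 - 333) = sqrt(-21287/64) = I*sqrt(21287)/8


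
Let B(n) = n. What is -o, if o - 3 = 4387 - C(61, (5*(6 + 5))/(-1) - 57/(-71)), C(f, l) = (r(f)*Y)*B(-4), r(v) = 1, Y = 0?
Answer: -4390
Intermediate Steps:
C(f, l) = 0 (C(f, l) = (1*0)*(-4) = 0*(-4) = 0)
o = 4390 (o = 3 + (4387 - 1*0) = 3 + (4387 + 0) = 3 + 4387 = 4390)
-o = -1*4390 = -4390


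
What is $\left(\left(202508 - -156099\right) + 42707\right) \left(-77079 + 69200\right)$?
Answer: $-3161953006$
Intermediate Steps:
$\left(\left(202508 - -156099\right) + 42707\right) \left(-77079 + 69200\right) = \left(\left(202508 + 156099\right) + 42707\right) \left(-7879\right) = \left(358607 + 42707\right) \left(-7879\right) = 401314 \left(-7879\right) = -3161953006$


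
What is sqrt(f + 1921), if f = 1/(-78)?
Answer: sqrt(11687286)/78 ≈ 43.829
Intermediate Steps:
f = -1/78 ≈ -0.012821
sqrt(f + 1921) = sqrt(-1/78 + 1921) = sqrt(149837/78) = sqrt(11687286)/78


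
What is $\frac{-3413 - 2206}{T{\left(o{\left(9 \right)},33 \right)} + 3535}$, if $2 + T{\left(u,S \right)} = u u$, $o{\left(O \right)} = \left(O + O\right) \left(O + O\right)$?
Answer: $- \frac{5619}{108509} \approx -0.051784$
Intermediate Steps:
$o{\left(O \right)} = 4 O^{2}$ ($o{\left(O \right)} = 2 O 2 O = 4 O^{2}$)
$T{\left(u,S \right)} = -2 + u^{2}$ ($T{\left(u,S \right)} = -2 + u u = -2 + u^{2}$)
$\frac{-3413 - 2206}{T{\left(o{\left(9 \right)},33 \right)} + 3535} = \frac{-3413 - 2206}{\left(-2 + \left(4 \cdot 9^{2}\right)^{2}\right) + 3535} = - \frac{5619}{\left(-2 + \left(4 \cdot 81\right)^{2}\right) + 3535} = - \frac{5619}{\left(-2 + 324^{2}\right) + 3535} = - \frac{5619}{\left(-2 + 104976\right) + 3535} = - \frac{5619}{104974 + 3535} = - \frac{5619}{108509}$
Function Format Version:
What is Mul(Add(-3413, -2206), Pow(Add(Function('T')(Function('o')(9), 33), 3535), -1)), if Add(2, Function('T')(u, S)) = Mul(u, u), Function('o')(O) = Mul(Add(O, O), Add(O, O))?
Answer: Rational(-5619, 108509) ≈ -0.051784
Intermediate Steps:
Function('o')(O) = Mul(4, Pow(O, 2)) (Function('o')(O) = Mul(Mul(2, O), Mul(2, O)) = Mul(4, Pow(O, 2)))
Function('T')(u, S) = Add(-2, Pow(u, 2)) (Function('T')(u, S) = Add(-2, Mul(u, u)) = Add(-2, Pow(u, 2)))
Mul(Add(-3413, -2206), Pow(Add(Function('T')(Function('o')(9), 33), 3535), -1)) = Mul(Add(-3413, -2206), Pow(Add(Add(-2, Pow(Mul(4, Pow(9, 2)), 2)), 3535), -1)) = Mul(-5619, Pow(Add(Add(-2, Pow(Mul(4, 81), 2)), 3535), -1)) = Mul(-5619, Pow(Add(Add(-2, Pow(324, 2)), 3535), -1)) = Mul(-5619, Pow(Add(Add(-2, 104976), 3535), -1)) = Mul(-5619, Pow(Add(104974, 3535), -1)) = Mul(-5619, Pow(108509, -1)) = Mul(-5619, Rational(1, 108509)) = Rational(-5619, 108509)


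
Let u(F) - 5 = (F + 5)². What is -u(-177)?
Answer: -29589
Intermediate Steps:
u(F) = 5 + (5 + F)² (u(F) = 5 + (F + 5)² = 5 + (5 + F)²)
-u(-177) = -(5 + (5 - 177)²) = -(5 + (-172)²) = -(5 + 29584) = -1*29589 = -29589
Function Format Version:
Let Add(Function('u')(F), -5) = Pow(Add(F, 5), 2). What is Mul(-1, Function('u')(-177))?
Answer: -29589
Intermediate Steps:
Function('u')(F) = Add(5, Pow(Add(5, F), 2)) (Function('u')(F) = Add(5, Pow(Add(F, 5), 2)) = Add(5, Pow(Add(5, F), 2)))
Mul(-1, Function('u')(-177)) = Mul(-1, Add(5, Pow(Add(5, -177), 2))) = Mul(-1, Add(5, Pow(-172, 2))) = Mul(-1, Add(5, 29584)) = Mul(-1, 29589) = -29589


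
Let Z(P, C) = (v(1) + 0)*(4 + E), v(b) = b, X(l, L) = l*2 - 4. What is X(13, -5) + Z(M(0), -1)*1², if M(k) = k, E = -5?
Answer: 21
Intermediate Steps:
X(l, L) = -4 + 2*l (X(l, L) = 2*l - 4 = -4 + 2*l)
Z(P, C) = -1 (Z(P, C) = (1 + 0)*(4 - 5) = 1*(-1) = -1)
X(13, -5) + Z(M(0), -1)*1² = (-4 + 2*13) - 1*1² = (-4 + 26) - 1*1 = 22 - 1 = 21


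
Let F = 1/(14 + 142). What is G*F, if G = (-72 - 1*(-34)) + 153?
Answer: 115/156 ≈ 0.73718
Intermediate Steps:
G = 115 (G = (-72 + 34) + 153 = -38 + 153 = 115)
F = 1/156 ≈ 0.0064103
G*F = 115*(1/156) = 115/156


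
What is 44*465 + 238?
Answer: 20698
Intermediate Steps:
44*465 + 238 = 20460 + 238 = 20698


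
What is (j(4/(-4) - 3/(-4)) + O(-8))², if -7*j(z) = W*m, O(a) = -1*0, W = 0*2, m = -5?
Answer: 0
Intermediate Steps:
W = 0
O(a) = 0
j(z) = 0 (j(z) = -0*(-5) = -⅐*0 = 0)
(j(4/(-4) - 3/(-4)) + O(-8))² = (0 + 0)² = 0² = 0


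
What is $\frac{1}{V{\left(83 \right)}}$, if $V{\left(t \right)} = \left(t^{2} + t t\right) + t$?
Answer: $\frac{1}{13861} \approx 7.2145 \cdot 10^{-5}$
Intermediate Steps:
$V{\left(t \right)} = t + 2 t^{2}$ ($V{\left(t \right)} = \left(t^{2} + t^{2}\right) + t = 2 t^{2} + t = t + 2 t^{2}$)
$\frac{1}{V{\left(83 \right)}} = \frac{1}{83 \left(1 + 2 \cdot 83\right)} = \frac{1}{83 \left(1 + 166\right)} = \frac{1}{83 \cdot 167} = \frac{1}{13861}$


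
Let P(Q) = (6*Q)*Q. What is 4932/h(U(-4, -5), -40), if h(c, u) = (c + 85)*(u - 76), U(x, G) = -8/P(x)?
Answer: -14796/29551 ≈ -0.50069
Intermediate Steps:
P(Q) = 6*Q²
U(x, G) = -4/(3*x²) (U(x, G) = -8*1/(6*x²) = -4/(3*x²))
h(c, u) = (-76 + u)*(85 + c) (h(c, u) = (85 + c)*(-76 + u) = (-76 + u)*(85 + c))
4932/h(U(-4, -5), -40) = 4932/(-6460 - (-304)/(3*(-4)²) + 85*(-40) - 4/3/(-4)²*(-40)) = 4932/(-6460 - (-304)/(3*16) - 3400 - 4/3*1/16*(-40)) = 4932/(-6460 - 76*(-1/12) - 3400 - 1/12*(-40)) = 4932/(-6460 + 19/3 - 3400 + 10/3) = 4932/(-29551/3) = 4932*(-3/29551) = -14796/29551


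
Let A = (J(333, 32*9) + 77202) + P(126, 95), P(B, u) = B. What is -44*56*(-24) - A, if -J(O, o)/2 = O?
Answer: -17526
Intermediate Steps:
J(O, o) = -2*O
A = 76662 (A = (-2*333 + 77202) + 126 = (-666 + 77202) + 126 = 76536 + 126 = 76662)
-44*56*(-24) - A = -44*56*(-24) - 1*76662 = -2464*(-24) - 76662 = 59136 - 76662 = -17526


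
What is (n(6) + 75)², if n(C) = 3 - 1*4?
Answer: 5476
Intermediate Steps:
n(C) = -1 (n(C) = 3 - 4 = -1)
(n(6) + 75)² = (-1 + 75)² = 74² = 5476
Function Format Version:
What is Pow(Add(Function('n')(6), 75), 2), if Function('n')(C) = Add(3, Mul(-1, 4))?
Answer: 5476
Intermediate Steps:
Function('n')(C) = -1 (Function('n')(C) = Add(3, -4) = -1)
Pow(Add(Function('n')(6), 75), 2) = Pow(Add(-1, 75), 2) = Pow(74, 2) = 5476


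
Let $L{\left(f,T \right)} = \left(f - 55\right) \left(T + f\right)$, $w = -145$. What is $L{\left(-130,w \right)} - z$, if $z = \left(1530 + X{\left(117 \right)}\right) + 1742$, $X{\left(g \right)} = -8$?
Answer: $47611$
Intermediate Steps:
$L{\left(f,T \right)} = \left(-55 + f\right) \left(T + f\right)$
$z = 3264$ ($z = \left(1530 - 8\right) + 1742 = 1522 + 1742 = 3264$)
$L{\left(-130,w \right)} - z = \left(\left(-130\right)^{2} - -7975 - -7150 - -18850\right) - 3264 = \left(16900 + 7975 + 7150 + 18850\right) - 3264 = 50875 - 3264 = 47611$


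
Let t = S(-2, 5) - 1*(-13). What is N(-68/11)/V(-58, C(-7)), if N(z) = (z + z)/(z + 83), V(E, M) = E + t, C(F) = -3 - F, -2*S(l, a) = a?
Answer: 272/80275 ≈ 0.0033884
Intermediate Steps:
S(l, a) = -a/2
t = 21/2 (t = -½*5 - 1*(-13) = -5/2 + 13 = 21/2 ≈ 10.500)
V(E, M) = 21/2 + E (V(E, M) = E + 21/2 = 21/2 + E)
N(z) = 2*z/(83 + z) (N(z) = (2*z)/(83 + z) = 2*z/(83 + z))
N(-68/11)/V(-58, C(-7)) = (2*(-68/11)/(83 - 68/11))/(21/2 - 58) = (2*(-68*1/11)/(83 - 68*1/11))/(-95/2) = (2*(-68/11)/(83 - 68/11))*(-2/95) = (2*(-68/11)/(845/11))*(-2/95) = (2*(-68/11)*(11/845))*(-2/95) = -136/845*(-2/95) = 272/80275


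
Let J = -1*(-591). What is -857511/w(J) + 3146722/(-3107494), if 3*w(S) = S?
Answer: -1332665095834/306088159 ≈ -4353.9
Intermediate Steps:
J = 591
w(S) = S/3
-857511/w(J) + 3146722/(-3107494) = -857511/((⅓)*591) + 3146722/(-3107494) = -857511/197 + 3146722*(-1/3107494) = -857511*1/197 - 1573361/1553747 = -857511/197 - 1573361/1553747 = -1332665095834/306088159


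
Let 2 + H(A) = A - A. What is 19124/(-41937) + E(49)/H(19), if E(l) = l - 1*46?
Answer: -23437/11982 ≈ -1.9560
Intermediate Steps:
E(l) = -46 + l (E(l) = l - 46 = -46 + l)
H(A) = -2 (H(A) = -2 + (A - A) = -2 + 0 = -2)
19124/(-41937) + E(49)/H(19) = 19124/(-41937) + (-46 + 49)/(-2) = 19124*(-1/41937) + 3*(-½) = -2732/5991 - 3/2 = -23437/11982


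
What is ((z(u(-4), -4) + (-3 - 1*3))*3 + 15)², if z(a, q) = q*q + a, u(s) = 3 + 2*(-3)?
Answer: 1296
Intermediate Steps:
u(s) = -3 (u(s) = 3 - 6 = -3)
z(a, q) = a + q² (z(a, q) = q² + a = a + q²)
((z(u(-4), -4) + (-3 - 1*3))*3 + 15)² = (((-3 + (-4)²) + (-3 - 1*3))*3 + 15)² = (((-3 + 16) + (-3 - 3))*3 + 15)² = ((13 - 6)*3 + 15)² = (7*3 + 15)² = (21 + 15)² = 36² = 1296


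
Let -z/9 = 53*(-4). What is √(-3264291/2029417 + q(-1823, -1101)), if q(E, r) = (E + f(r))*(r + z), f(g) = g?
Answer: I*√9718378000870205199/2029417 ≈ 1536.1*I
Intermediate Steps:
z = 1908 (z = -477*(-4) = -9*(-212) = 1908)
q(E, r) = (1908 + r)*(E + r) (q(E, r) = (E + r)*(r + 1908) = (E + r)*(1908 + r) = (1908 + r)*(E + r))
√(-3264291/2029417 + q(-1823, -1101)) = √(-3264291/2029417 + ((-1101)² + 1908*(-1823) + 1908*(-1101) - 1823*(-1101))) = √(-3264291*1/2029417 + (1212201 - 3478284 - 2100708 + 2007123)) = √(-3264291/2029417 - 2359668) = √(-4788753617847/2029417) = I*√9718378000870205199/2029417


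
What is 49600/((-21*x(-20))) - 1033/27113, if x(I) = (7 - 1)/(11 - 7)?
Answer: -2689674679/1708119 ≈ -1574.6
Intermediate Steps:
x(I) = 3/2 (x(I) = 6/4 = 6*(1/4) = 3/2)
49600/((-21*x(-20))) - 1033/27113 = 49600/((-21*3/2)) - 1033/27113 = 49600/(-63/2) - 1033*1/27113 = 49600*(-2/63) - 1033/27113 = -99200/63 - 1033/27113 = -2689674679/1708119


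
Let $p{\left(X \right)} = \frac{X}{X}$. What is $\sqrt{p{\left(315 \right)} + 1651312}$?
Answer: $\sqrt{1651313} \approx 1285.0$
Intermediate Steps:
$p{\left(X \right)} = 1$
$\sqrt{p{\left(315 \right)} + 1651312} = \sqrt{1 + 1651312} = \sqrt{1651313}$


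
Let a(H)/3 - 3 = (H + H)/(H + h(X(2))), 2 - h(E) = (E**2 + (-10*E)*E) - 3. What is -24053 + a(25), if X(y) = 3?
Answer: -889578/37 ≈ -24043.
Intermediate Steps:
h(E) = 5 + 9*E**2 (h(E) = 2 - ((E**2 + (-10*E)*E) - 3) = 2 - ((E**2 - 10*E**2) - 3) = 2 - (-9*E**2 - 3) = 2 - (-3 - 9*E**2) = 2 + (3 + 9*E**2) = 5 + 9*E**2)
a(H) = 9 + 6*H/(86 + H) (a(H) = 9 + 3*((H + H)/(H + (5 + 9*3**2))) = 9 + 3*((2*H)/(H + (5 + 9*9))) = 9 + 3*((2*H)/(H + (5 + 81))) = 9 + 3*((2*H)/(H + 86)) = 9 + 3*((2*H)/(86 + H)) = 9 + 3*(2*H/(86 + H)) = 9 + 6*H/(86 + H))
-24053 + a(25) = -24053 + 3*(258 + 5*25)/(86 + 25) = -24053 + 3*(258 + 125)/111 = -24053 + 3*(1/111)*383 = -24053 + 383/37 = -889578/37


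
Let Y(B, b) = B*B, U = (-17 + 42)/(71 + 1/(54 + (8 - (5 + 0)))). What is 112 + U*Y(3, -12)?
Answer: 466201/4048 ≈ 115.17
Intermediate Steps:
U = 1425/4048 (U = 25/(71 + 1/(54 + (8 - 5))) = 25/(71 + 1/(54 + 3)) = 25/(71 + 1/57) = 25/(4048/57) = 25*(57/4048) = 1425/4048 ≈ 0.35203)
Y(B, b) = B²
112 + U*Y(3, -12) = 112 + (1425/4048)*3² = 112 + (1425/4048)*9 = 112 + 12825/4048 = 466201/4048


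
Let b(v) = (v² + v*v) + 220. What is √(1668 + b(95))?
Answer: √19938 ≈ 141.20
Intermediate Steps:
b(v) = 220 + 2*v² (b(v) = (v² + v²) + 220 = 2*v² + 220 = 220 + 2*v²)
√(1668 + b(95)) = √(1668 + (220 + 2*95²)) = √(1668 + (220 + 2*9025)) = √(1668 + (220 + 18050)) = √(1668 + 18270) = √19938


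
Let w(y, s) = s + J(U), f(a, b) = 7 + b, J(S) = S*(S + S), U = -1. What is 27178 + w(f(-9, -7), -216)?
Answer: 26964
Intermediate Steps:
J(S) = 2*S**2 (J(S) = S*(2*S) = 2*S**2)
w(y, s) = 2 + s (w(y, s) = s + 2*(-1)**2 = s + 2*1 = s + 2 = 2 + s)
27178 + w(f(-9, -7), -216) = 27178 + (2 - 216) = 27178 - 214 = 26964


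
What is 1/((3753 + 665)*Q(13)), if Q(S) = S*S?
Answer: 1/746642 ≈ 1.3393e-6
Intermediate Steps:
Q(S) = S**2
1/((3753 + 665)*Q(13)) = 1/((3753 + 665)*(13**2)) = 1/(4418*169) = (1/4418)*(1/169) = 1/746642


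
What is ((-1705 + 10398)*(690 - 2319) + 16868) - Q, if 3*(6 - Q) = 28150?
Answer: -42403955/3 ≈ -1.4135e+7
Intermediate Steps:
Q = -28132/3 (Q = 6 - ⅓*28150 = 6 - 28150/3 = -28132/3 ≈ -9377.3)
((-1705 + 10398)*(690 - 2319) + 16868) - Q = ((-1705 + 10398)*(690 - 2319) + 16868) - 1*(-28132/3) = (8693*(-1629) + 16868) + 28132/3 = (-14160897 + 16868) + 28132/3 = -14144029 + 28132/3 = -42403955/3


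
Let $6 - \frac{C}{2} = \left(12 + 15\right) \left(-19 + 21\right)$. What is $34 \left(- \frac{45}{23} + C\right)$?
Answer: $- \frac{76602}{23} \approx -3330.5$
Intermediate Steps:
$C = -96$ ($C = 12 - 2 \left(12 + 15\right) \left(-19 + 21\right) = 12 - 2 \cdot 27 \cdot 2 = 12 - 108 = -96$)
$34 \left(- \frac{45}{23} + C\right) = 34 \left(- \frac{45}{23} - 96\right) = 34 \left(- \frac{2253}{23}\right) = - \frac{76602}{23}$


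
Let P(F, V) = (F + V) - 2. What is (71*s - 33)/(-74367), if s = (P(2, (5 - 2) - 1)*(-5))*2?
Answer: 1453/74367 ≈ 0.019538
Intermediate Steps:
P(F, V) = -2 + F + V
s = -20 (s = ((-2 + 2 + ((5 - 2) - 1))*(-5))*2 = ((-2 + 2 + (3 - 1))*(-5))*2 = ((-2 + 2 + 2)*(-5))*2 = (2*(-5))*2 = -10*2 = -20)
(71*s - 33)/(-74367) = (71*(-20) - 33)/(-74367) = (-1420 - 33)*(-1/74367) = -1453*(-1/74367) = 1453/74367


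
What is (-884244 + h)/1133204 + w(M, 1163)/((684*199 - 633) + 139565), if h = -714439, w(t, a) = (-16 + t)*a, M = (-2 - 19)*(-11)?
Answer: -1347953169/2686943912 ≈ -0.50167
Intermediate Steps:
M = 231 (M = -21*(-11) = 231)
w(t, a) = a*(-16 + t)
(-884244 + h)/1133204 + w(M, 1163)/((684*199 - 633) + 139565) = (-884244 - 714439)/1133204 + (1163*(-16 + 231))/((684*199 - 633) + 139565) = -1598683*1/1133204 + (1163*215)/((136116 - 633) + 139565) = -55127/39076 + 250045/(135483 + 139565) = -55127/39076 + 250045/275048 = -1347953169/2686943912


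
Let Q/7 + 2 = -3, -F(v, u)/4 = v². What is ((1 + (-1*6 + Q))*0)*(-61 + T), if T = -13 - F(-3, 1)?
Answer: 0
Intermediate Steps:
F(v, u) = -4*v²
Q = -35 (Q = -14 + 7*(-3) = -14 - 21 = -35)
T = 23 (T = -13 - (-4)*(-3)² = -13 - (-4)*9 = -13 - 1*(-36) = -13 + 36 = 23)
((1 + (-1*6 + Q))*0)*(-61 + T) = ((1 + (-1*6 - 35))*0)*(-61 + 23) = ((1 + (-6 - 35))*0)*(-38) = ((1 - 41)*0)*(-38) = -40*0*(-38) = 0*(-38) = 0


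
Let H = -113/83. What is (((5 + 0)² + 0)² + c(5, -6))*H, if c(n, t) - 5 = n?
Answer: -71755/83 ≈ -864.52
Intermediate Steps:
c(n, t) = 5 + n
H = -113/83 (H = -113*1/83 = -113/83 ≈ -1.3614)
(((5 + 0)² + 0)² + c(5, -6))*H = (((5 + 0)² + 0)² + (5 + 5))*(-113/83) = ((5² + 0)² + 10)*(-113/83) = ((25 + 0)² + 10)*(-113/83) = (25² + 10)*(-113/83) = (625 + 10)*(-113/83) = 635*(-113/83) = -71755/83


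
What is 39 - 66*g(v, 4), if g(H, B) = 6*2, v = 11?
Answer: -753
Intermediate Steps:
g(H, B) = 12
39 - 66*g(v, 4) = 39 - 66*12 = 39 - 792 = -753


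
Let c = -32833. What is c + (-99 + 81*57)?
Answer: -28315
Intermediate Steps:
c + (-99 + 81*57) = -32833 + (-99 + 81*57) = -32833 + (-99 + 4617) = -32833 + 4518 = -28315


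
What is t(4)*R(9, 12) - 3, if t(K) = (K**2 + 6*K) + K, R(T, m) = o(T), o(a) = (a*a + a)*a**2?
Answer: 320757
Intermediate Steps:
o(a) = a**2*(a + a**2) (o(a) = (a**2 + a)*a**2 = (a + a**2)*a**2 = a**2*(a + a**2))
R(T, m) = T**3*(1 + T)
t(K) = K**2 + 7*K
t(4)*R(9, 12) - 3 = (4*(7 + 4))*(9**3*(1 + 9)) - 3 = (4*11)*(729*10) - 3 = 44*7290 - 3 = 320760 - 3 = 320757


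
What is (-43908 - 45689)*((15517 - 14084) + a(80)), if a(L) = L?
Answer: -135560261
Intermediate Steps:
(-43908 - 45689)*((15517 - 14084) + a(80)) = (-43908 - 45689)*((15517 - 14084) + 80) = -89597*(1433 + 80) = -89597*1513 = -135560261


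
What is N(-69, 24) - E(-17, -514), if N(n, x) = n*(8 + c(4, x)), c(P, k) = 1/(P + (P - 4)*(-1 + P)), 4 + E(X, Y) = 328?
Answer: -3573/4 ≈ -893.25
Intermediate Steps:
E(X, Y) = 324 (E(X, Y) = -4 + 328 = 324)
c(P, k) = 1/(P + (-1 + P)*(-4 + P)) (c(P, k) = 1/(P + (-4 + P)*(-1 + P)) = 1/(P + (-1 + P)*(-4 + P)))
N(n, x) = 33*n/4 (N(n, x) = n*(8 + 1/(4 + 4**2 - 4*4)) = n*(8 + 1/(4 + 16 - 16)) = n*(8 + 1/4) = n*(33/4) = 33*n/4)
N(-69, 24) - E(-17, -514) = (33/4)*(-69) - 1*324 = -2277/4 - 324 = -3573/4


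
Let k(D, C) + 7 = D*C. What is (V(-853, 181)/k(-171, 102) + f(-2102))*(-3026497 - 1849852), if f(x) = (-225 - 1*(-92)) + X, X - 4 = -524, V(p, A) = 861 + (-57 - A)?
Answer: 55565119112180/17449 ≈ 3.1844e+9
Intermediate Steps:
V(p, A) = 804 - A
X = -520 (X = 4 - 524 = -520)
k(D, C) = -7 + C*D (k(D, C) = -7 + D*C = -7 + C*D)
f(x) = -653 (f(x) = (-225 - 1*(-92)) - 520 = (-225 + 92) - 520 = -133 - 520 = -653)
(V(-853, 181)/k(-171, 102) + f(-2102))*(-3026497 - 1849852) = ((804 - 1*181)/(-7 + 102*(-171)) - 653)*(-3026497 - 1849852) = ((804 - 181)/(-7 - 17442) - 653)*(-4876349) = (623/(-17449) - 653)*(-4876349) = (623*(-1/17449) - 653)*(-4876349) = (-623/17449 - 653)*(-4876349) = -11394820/17449*(-4876349) = 55565119112180/17449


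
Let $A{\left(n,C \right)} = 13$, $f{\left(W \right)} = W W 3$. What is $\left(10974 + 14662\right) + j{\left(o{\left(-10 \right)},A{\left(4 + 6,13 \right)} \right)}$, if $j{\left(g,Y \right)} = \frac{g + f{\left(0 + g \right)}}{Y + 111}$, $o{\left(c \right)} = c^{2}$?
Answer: $\frac{802241}{31} \approx 25879.0$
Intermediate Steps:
$f{\left(W \right)} = 3 W^{2}$ ($f{\left(W \right)} = W^{2} \cdot 3 = 3 W^{2}$)
$j{\left(g,Y \right)} = \frac{g + 3 g^{2}}{111 + Y}$ ($j{\left(g,Y \right)} = \frac{g + 3 \left(0 + g\right)^{2}}{Y + 111} = \frac{g + 3 g^{2}}{111 + Y}$)
$\left(10974 + 14662\right) + j{\left(o{\left(-10 \right)},A{\left(4 + 6,13 \right)} \right)} = \left(10974 + 14662\right) + \frac{\left(-10\right)^{2} \left(1 + 3 \left(-10\right)^{2}\right)}{111 + 13} = 25636 + \frac{100 \left(1 + 3 \cdot 100\right)}{124} = 25636 + 100 \cdot \frac{1}{124} \left(1 + 300\right) = 25636 + 100 \cdot \frac{1}{124} \cdot 301 = 25636 + \frac{7525}{31} = \frac{802241}{31}$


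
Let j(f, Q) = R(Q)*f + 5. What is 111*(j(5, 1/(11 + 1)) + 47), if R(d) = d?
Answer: 23273/4 ≈ 5818.3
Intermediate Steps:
j(f, Q) = 5 + Q*f (j(f, Q) = Q*f + 5 = 5 + Q*f)
111*(j(5, 1/(11 + 1)) + 47) = 111*((5 + 5/(11 + 1)) + 47) = 111*((5 + 5/12) + 47) = 111*(65/12 + 47) = 111*(629/12) = 23273/4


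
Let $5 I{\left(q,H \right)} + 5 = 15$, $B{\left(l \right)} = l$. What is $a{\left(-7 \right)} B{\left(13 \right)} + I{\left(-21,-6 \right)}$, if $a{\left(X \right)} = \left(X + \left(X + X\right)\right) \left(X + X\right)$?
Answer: $3824$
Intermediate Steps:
$I{\left(q,H \right)} = 2$ ($I{\left(q,H \right)} = -1 + \frac{1}{5} \cdot 15 = -1 + 3 = 2$)
$a{\left(X \right)} = 6 X^{2}$ ($a{\left(X \right)} = \left(X + 2 X\right) 2 X = 3 X 2 X = 6 X^{2}$)
$a{\left(-7 \right)} B{\left(13 \right)} + I{\left(-21,-6 \right)} = 6 \left(-7\right)^{2} \cdot 13 + 2 = 6 \cdot 49 \cdot 13 + 2 = 294 \cdot 13 + 2 = 3822 + 2 = 3824$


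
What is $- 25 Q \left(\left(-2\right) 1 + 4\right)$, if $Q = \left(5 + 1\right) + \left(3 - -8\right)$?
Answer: $-850$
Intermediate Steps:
$Q = 17$ ($Q = 6 + \left(3 + 8\right) = 6 + 11 = 17$)
$- 25 Q \left(\left(-2\right) 1 + 4\right) = \left(-25\right) 17 \left(\left(-2\right) 1 + 4\right) = - 425 \left(-2 + 4\right) = \left(-425\right) 2 = -850$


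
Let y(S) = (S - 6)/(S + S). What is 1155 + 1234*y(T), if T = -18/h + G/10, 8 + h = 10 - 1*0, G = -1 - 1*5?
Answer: 17261/8 ≈ 2157.6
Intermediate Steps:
G = -6 (G = -1 - 5 = -6)
h = 2 (h = -8 + (10 - 1*0) = -8 + (10 + 0) = -8 + 10 = 2)
T = -48/5 (T = -18/2 - 6/10 = -18*½ - 6*⅒ = -9 - ⅗ = -48/5 ≈ -9.6000)
y(S) = (-6 + S)/(2*S) (y(S) = (-6 + S)/((2*S)) = (-6 + S)*(1/(2*S)) = (-6 + S)/(2*S))
1155 + 1234*y(T) = 1155 + 1234*((-6 - 48/5)/(2*(-48/5))) = 1155 + 1234*((½)*(-5/48)*(-78/5)) = 1155 + 1234*(13/16) = 1155 + 8021/8 = 17261/8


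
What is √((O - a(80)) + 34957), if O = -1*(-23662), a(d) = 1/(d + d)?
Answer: √93790390/40 ≈ 242.11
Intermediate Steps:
a(d) = 1/(2*d)
O = 23662
√((O - a(80)) + 34957) = √((23662 - 1/(2*80)) + 34957) = √((23662 - 1*1/160) + 34957) = √((23662 - 1/160) + 34957) = √(3785919/160 + 34957) = √(9379039/160) = √93790390/40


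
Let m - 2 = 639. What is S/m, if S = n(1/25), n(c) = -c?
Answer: -1/16025 ≈ -6.2402e-5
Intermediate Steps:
m = 641 (m = 2 + 639 = 641)
S = -1/25 ≈ -0.040000
S/m = -1/25/641 = -1/25*1/641 = -1/16025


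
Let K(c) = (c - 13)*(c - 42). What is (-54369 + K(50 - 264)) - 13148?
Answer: -9405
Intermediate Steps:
K(c) = (-42 + c)*(-13 + c) (K(c) = (-13 + c)*(-42 + c) = (-42 + c)*(-13 + c))
(-54369 + K(50 - 264)) - 13148 = (-54369 + (546 + (50 - 264)**2 - 55*(50 - 264))) - 13148 = (-54369 + (546 + (-214)**2 - 55*(-214))) - 13148 = (-54369 + (546 + 45796 + 11770)) - 13148 = (-54369 + 58112) - 13148 = 3743 - 13148 = -9405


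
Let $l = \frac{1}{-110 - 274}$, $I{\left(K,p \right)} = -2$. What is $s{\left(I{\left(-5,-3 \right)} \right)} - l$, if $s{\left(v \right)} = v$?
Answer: $- \frac{767}{384} \approx -1.9974$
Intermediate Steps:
$l = - \frac{1}{384}$ ($l = \frac{1}{-384} = - \frac{1}{384} \approx -0.0026042$)
$s{\left(I{\left(-5,-3 \right)} \right)} - l = -2 - - \frac{1}{384} = -2 + \frac{1}{384} = - \frac{767}{384}$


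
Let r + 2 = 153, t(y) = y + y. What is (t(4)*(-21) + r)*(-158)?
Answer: 2686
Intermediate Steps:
t(y) = 2*y
r = 151 (r = -2 + 153 = 151)
(t(4)*(-21) + r)*(-158) = ((2*4)*(-21) + 151)*(-158) = (8*(-21) + 151)*(-158) = (-168 + 151)*(-158) = -17*(-158) = 2686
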